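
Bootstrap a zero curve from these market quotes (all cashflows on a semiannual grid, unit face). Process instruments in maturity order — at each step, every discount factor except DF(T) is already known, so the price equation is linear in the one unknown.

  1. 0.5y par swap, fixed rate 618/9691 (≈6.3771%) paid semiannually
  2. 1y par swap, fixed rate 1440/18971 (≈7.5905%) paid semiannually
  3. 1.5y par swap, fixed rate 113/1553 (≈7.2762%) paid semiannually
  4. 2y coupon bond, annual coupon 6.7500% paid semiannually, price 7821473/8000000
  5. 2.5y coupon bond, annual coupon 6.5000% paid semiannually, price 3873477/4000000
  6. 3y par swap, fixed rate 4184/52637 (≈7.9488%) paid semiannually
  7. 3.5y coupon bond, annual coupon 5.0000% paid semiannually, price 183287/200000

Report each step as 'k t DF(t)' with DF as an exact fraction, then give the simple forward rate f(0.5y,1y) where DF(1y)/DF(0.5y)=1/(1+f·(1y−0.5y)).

step 1 [0.5y] swap r/2=309/9691: DF=(1 − 309/9691·(0))/(1+309/9691) = 9691/10000 ≈ 0.969100
step 2 [1y] swap r/2=720/18971: DF=(1 − 720/18971·(0.969100))/(1+720/18971) = 116/125 ≈ 0.928000
step 3 [1.5y] swap r/2=113/3106: DF=(1 − 113/3106·(0.969100+0.928000))/(1+113/3106) = 8983/10000 ≈ 0.898300
step 4 [2y] bond c/2=27/800: DF=(7821473/8000000 − 27/800·(0.969100+0.928000+0.898300))/(1+27/800) = 1709/2000 ≈ 0.854500
step 5 [2.5y] bond c/2=13/400: DF=(3873477/4000000 − 13/400·(0.969100+0.928000+0.898300+0.854500))/(1+13/400) = 823/1000 ≈ 0.823000
step 6 [3y] swap r/2=2092/52637: DF=(1 − 2092/52637·(0.969100+0.928000+0.898300+0.854500+0.823000))/(1+2092/52637) = 1977/2500 ≈ 0.790800
step 7 [3.5y] bond c/2=1/40: DF=(183287/200000 − 1/40·(0.969100+0.928000+0.898300+0.854500+0.823000+0.790800))/(1+1/40) = 7657/10000 ≈ 0.765700

1 1/2 9691/10000
2 1 116/125
3 3/2 8983/10000
4 2 1709/2000
5 5/2 823/1000
6 3 1977/2500
7 7/2 7657/10000
f(0.5y,1y) = ((9691/10000)/(116/125) − 1)/(1/2) = 411/4640 ≈ 8.8578%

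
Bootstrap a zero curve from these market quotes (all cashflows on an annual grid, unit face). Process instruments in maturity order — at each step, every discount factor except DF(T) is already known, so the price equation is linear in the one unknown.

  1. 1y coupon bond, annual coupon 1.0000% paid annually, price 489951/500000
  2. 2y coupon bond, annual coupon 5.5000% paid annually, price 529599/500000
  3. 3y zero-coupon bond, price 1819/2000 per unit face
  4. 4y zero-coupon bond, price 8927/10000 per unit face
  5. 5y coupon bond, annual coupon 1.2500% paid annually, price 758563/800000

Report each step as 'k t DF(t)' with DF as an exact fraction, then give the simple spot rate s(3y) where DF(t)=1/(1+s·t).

step 1 [1y] bond c/1=1/100: DF=(489951/500000 − 1/100·(0))/(1+1/100) = 4851/5000 ≈ 0.970200
step 2 [2y] bond c/1=11/200: DF=(529599/500000 − 11/200·(0.970200))/(1+11/200) = 4767/5000 ≈ 0.953400
step 3 [3y] zero: DF = P = 1819/2000 ≈ 0.909500
step 4 [4y] zero: DF = P = 8927/10000 ≈ 0.892700
step 5 [5y] bond c/1=1/80: DF=(758563/800000 − 1/80·(0.970200+0.953400+0.909500+0.892700))/(1+1/80) = 1781/2000 ≈ 0.890500

1 1 4851/5000
2 2 4767/5000
3 3 1819/2000
4 4 8927/10000
5 5 1781/2000
s(3y) = (1/(1819/2000) − 1)/(3) = 181/5457 ≈ 3.3168%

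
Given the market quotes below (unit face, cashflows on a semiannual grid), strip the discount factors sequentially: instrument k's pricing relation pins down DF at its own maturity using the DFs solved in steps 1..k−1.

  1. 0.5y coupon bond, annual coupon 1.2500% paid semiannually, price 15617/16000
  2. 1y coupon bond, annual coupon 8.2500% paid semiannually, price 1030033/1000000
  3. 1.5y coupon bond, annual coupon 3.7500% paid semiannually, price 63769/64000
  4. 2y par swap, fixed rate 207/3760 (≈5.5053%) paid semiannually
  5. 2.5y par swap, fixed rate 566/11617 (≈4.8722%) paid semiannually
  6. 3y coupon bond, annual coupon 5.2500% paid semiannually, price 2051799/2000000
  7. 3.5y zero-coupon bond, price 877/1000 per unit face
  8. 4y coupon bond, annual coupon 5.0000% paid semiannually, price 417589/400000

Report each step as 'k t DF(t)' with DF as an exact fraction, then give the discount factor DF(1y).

1 1/2 97/100
2 1 2377/2500
3 3/2 9427/10000
4 2 1793/2000
5 5/2 2217/2500
6 3 1101/1250
7 7/2 877/1000
8 4 8623/10000
DF(1y) = 2377/2500 ≈ 0.950800

step 1 [0.5y] bond c/2=1/160: DF=(15617/16000 − 1/160·(0))/(1+1/160) = 97/100 ≈ 0.970000
step 2 [1y] bond c/2=33/800: DF=(1030033/1000000 − 33/800·(0.970000))/(1+33/800) = 2377/2500 ≈ 0.950800
step 3 [1.5y] bond c/2=3/160: DF=(63769/64000 − 3/160·(0.970000+0.950800))/(1+3/160) = 9427/10000 ≈ 0.942700
step 4 [2y] swap r/2=207/7520: DF=(1 − 207/7520·(0.970000+0.950800+0.942700))/(1+207/7520) = 1793/2000 ≈ 0.896500
step 5 [2.5y] swap r/2=283/11617: DF=(1 − 283/11617·(0.970000+0.950800+0.942700+0.896500))/(1+283/11617) = 2217/2500 ≈ 0.886800
step 6 [3y] bond c/2=21/800: DF=(2051799/2000000 − 21/800·(0.970000+0.950800+0.942700+0.896500+0.886800))/(1+21/800) = 1101/1250 ≈ 0.880800
step 7 [3.5y] zero: DF = P = 877/1000 ≈ 0.877000
step 8 [4y] bond c/2=1/40: DF=(417589/400000 − 1/40·(0.970000+0.950800+0.942700+0.896500+0.886800+0.880800+0.877000))/(1+1/40) = 8623/10000 ≈ 0.862300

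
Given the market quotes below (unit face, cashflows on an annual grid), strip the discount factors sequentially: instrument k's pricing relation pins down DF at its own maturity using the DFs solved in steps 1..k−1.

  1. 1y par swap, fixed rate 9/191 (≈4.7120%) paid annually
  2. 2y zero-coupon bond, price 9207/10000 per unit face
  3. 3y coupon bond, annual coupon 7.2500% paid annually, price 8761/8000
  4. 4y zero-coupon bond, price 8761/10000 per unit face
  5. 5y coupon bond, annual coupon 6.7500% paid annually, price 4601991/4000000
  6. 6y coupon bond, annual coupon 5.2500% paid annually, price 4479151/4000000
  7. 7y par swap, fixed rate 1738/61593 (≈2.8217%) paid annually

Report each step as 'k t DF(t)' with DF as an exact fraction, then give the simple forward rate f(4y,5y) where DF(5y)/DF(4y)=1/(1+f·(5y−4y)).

step 1 [1y] swap r/1=9/191: DF=(1 − 9/191·(0))/(1+9/191) = 191/200 ≈ 0.955000
step 2 [2y] zero: DF = P = 9207/10000 ≈ 0.920700
step 3 [3y] bond c/1=29/400: DF=(8761/8000 − 29/400·(0.955000+0.920700))/(1+29/400) = 8943/10000 ≈ 0.894300
step 4 [4y] zero: DF = P = 8761/10000 ≈ 0.876100
step 5 [5y] bond c/1=27/400: DF=(4601991/4000000 − 27/400·(0.955000+0.920700+0.894300+0.876100))/(1+27/400) = 1059/1250 ≈ 0.847200
step 6 [6y] bond c/1=21/400: DF=(4479151/4000000 − 21/400·(0.955000+0.920700+0.894300+0.876100+0.847200))/(1+21/400) = 4199/5000 ≈ 0.839800
step 7 [7y] swap r/1=1738/61593: DF=(1 − 1738/61593·(0.955000+0.920700+0.894300+0.876100+0.847200+0.839800))/(1+1738/61593) = 4131/5000 ≈ 0.826200

1 1 191/200
2 2 9207/10000
3 3 8943/10000
4 4 8761/10000
5 5 1059/1250
6 6 4199/5000
7 7 4131/5000
f(4y,5y) = ((8761/10000)/(1059/1250) − 1)/(1) = 289/8472 ≈ 3.4112%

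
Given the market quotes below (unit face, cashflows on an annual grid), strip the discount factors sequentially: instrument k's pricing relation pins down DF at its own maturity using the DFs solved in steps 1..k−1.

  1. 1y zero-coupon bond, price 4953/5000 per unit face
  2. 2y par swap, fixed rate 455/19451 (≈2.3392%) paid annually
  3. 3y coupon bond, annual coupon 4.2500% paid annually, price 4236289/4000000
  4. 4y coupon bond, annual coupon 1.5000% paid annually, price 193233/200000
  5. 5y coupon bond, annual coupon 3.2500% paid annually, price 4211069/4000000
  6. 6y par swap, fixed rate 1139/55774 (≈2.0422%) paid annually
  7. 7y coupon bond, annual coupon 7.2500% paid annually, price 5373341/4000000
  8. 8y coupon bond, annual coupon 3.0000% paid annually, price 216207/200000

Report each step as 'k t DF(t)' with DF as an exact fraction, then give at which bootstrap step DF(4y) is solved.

1 1 4953/5000
2 2 1909/2000
3 3 4683/5000
4 4 9093/10000
5 5 9003/10000
6 6 8861/10000
7 7 1751/2000
8 8 1077/1250
DF(4y) is solved at step 4

step 1 [1y] zero: DF = P = 4953/5000 ≈ 0.990600
step 2 [2y] swap r/1=455/19451: DF=(1 − 455/19451·(0.990600))/(1+455/19451) = 1909/2000 ≈ 0.954500
step 3 [3y] bond c/1=17/400: DF=(4236289/4000000 − 17/400·(0.990600+0.954500))/(1+17/400) = 4683/5000 ≈ 0.936600
step 4 [4y] bond c/1=3/200: DF=(193233/200000 − 3/200·(0.990600+0.954500+0.936600))/(1+3/200) = 9093/10000 ≈ 0.909300
step 5 [5y] bond c/1=13/400: DF=(4211069/4000000 − 13/400·(0.990600+0.954500+0.936600+0.909300))/(1+13/400) = 9003/10000 ≈ 0.900300
step 6 [6y] swap r/1=1139/55774: DF=(1 − 1139/55774·(0.990600+0.954500+0.936600+0.909300+0.900300))/(1+1139/55774) = 8861/10000 ≈ 0.886100
step 7 [7y] bond c/1=29/400: DF=(5373341/4000000 − 29/400·(0.990600+0.954500+0.936600+0.909300+0.900300+0.886100))/(1+29/400) = 1751/2000 ≈ 0.875500
step 8 [8y] bond c/1=3/100: DF=(216207/200000 − 3/100·(0.990600+0.954500+0.936600+0.909300+0.900300+0.886100+0.875500))/(1+3/100) = 1077/1250 ≈ 0.861600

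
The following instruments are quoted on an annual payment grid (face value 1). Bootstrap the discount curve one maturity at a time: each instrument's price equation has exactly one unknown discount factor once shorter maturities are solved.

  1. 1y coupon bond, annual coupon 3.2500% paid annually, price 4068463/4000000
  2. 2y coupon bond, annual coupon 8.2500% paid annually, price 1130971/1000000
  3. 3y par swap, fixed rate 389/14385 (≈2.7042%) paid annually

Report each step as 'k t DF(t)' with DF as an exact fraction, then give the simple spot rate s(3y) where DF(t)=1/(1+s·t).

step 1 [1y] bond c/1=13/400: DF=(4068463/4000000 − 13/400·(0))/(1+13/400) = 9851/10000 ≈ 0.985100
step 2 [2y] bond c/1=33/400: DF=(1130971/1000000 − 33/400·(0.985100))/(1+33/400) = 9697/10000 ≈ 0.969700
step 3 [3y] swap r/1=389/14385: DF=(1 − 389/14385·(0.985100+0.969700))/(1+389/14385) = 4611/5000 ≈ 0.922200

1 1 9851/10000
2 2 9697/10000
3 3 4611/5000
s(3y) = (1/(4611/5000) − 1)/(3) = 389/13833 ≈ 2.8121%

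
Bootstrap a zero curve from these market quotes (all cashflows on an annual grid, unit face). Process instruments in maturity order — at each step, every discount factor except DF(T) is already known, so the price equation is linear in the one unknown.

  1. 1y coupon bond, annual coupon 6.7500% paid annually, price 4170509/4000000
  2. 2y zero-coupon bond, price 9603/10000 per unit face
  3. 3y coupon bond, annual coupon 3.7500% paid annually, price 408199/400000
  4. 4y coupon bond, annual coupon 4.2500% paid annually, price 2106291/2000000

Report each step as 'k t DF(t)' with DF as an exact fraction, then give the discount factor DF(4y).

1 1 9767/10000
2 2 9603/10000
3 3 571/625
4 4 447/500
DF(4y) = 447/500 ≈ 0.894000

step 1 [1y] bond c/1=27/400: DF=(4170509/4000000 − 27/400·(0))/(1+27/400) = 9767/10000 ≈ 0.976700
step 2 [2y] zero: DF = P = 9603/10000 ≈ 0.960300
step 3 [3y] bond c/1=3/80: DF=(408199/400000 − 3/80·(0.976700+0.960300))/(1+3/80) = 571/625 ≈ 0.913600
step 4 [4y] bond c/1=17/400: DF=(2106291/2000000 − 17/400·(0.976700+0.960300+0.913600))/(1+17/400) = 447/500 ≈ 0.894000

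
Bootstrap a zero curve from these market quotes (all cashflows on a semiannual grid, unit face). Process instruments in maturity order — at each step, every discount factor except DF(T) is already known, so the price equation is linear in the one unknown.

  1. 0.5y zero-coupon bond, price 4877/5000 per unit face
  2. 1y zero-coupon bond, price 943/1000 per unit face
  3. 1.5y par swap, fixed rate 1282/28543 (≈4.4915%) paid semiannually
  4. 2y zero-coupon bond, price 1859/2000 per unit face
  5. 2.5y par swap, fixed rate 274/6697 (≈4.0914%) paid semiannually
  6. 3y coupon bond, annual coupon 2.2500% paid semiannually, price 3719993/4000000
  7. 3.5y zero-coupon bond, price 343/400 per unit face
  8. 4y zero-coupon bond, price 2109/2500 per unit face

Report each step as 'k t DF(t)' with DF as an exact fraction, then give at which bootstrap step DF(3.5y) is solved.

1 1/2 4877/5000
2 1 943/1000
3 3/2 9359/10000
4 2 1859/2000
5 5/2 9041/10000
6 3 347/400
7 7/2 343/400
8 4 2109/2500
DF(3.5y) is solved at step 7

step 1 [0.5y] zero: DF = P = 4877/5000 ≈ 0.975400
step 2 [1y] zero: DF = P = 943/1000 ≈ 0.943000
step 3 [1.5y] swap r/2=641/28543: DF=(1 − 641/28543·(0.975400+0.943000))/(1+641/28543) = 9359/10000 ≈ 0.935900
step 4 [2y] zero: DF = P = 1859/2000 ≈ 0.929500
step 5 [2.5y] swap r/2=137/6697: DF=(1 − 137/6697·(0.975400+0.943000+0.935900+0.929500))/(1+137/6697) = 9041/10000 ≈ 0.904100
step 6 [3y] bond c/2=9/800: DF=(3719993/4000000 − 9/800·(0.975400+0.943000+0.935900+0.929500+0.904100))/(1+9/800) = 347/400 ≈ 0.867500
step 7 [3.5y] zero: DF = P = 343/400 ≈ 0.857500
step 8 [4y] zero: DF = P = 2109/2500 ≈ 0.843600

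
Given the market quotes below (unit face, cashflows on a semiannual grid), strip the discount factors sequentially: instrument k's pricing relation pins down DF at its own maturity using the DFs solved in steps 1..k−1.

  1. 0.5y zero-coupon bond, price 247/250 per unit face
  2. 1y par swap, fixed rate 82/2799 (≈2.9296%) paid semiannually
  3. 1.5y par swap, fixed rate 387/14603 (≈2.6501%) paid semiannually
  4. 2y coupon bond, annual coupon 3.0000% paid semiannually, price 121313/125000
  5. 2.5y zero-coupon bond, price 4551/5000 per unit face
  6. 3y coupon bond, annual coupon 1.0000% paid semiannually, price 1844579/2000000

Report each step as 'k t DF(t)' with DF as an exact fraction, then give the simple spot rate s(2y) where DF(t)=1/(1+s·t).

1 1/2 247/250
2 1 9713/10000
3 3/2 9613/10000
4 2 913/1000
5 5/2 4551/5000
6 3 8941/10000
s(2y) = (1/(913/1000) − 1)/(2) = 87/1826 ≈ 4.7645%

step 1 [0.5y] zero: DF = P = 247/250 ≈ 0.988000
step 2 [1y] swap r/2=41/2799: DF=(1 − 41/2799·(0.988000))/(1+41/2799) = 9713/10000 ≈ 0.971300
step 3 [1.5y] swap r/2=387/29206: DF=(1 − 387/29206·(0.988000+0.971300))/(1+387/29206) = 9613/10000 ≈ 0.961300
step 4 [2y] bond c/2=3/200: DF=(121313/125000 − 3/200·(0.988000+0.971300+0.961300))/(1+3/200) = 913/1000 ≈ 0.913000
step 5 [2.5y] zero: DF = P = 4551/5000 ≈ 0.910200
step 6 [3y] bond c/2=1/200: DF=(1844579/2000000 − 1/200·(0.988000+0.971300+0.961300+0.913000+0.910200))/(1+1/200) = 8941/10000 ≈ 0.894100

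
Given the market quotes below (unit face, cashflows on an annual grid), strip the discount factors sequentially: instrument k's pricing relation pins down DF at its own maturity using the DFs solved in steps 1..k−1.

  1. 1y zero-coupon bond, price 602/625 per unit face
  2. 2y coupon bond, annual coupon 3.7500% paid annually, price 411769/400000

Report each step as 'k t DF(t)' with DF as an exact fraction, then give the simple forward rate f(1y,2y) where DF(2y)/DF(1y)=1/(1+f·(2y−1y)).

step 1 [1y] zero: DF = P = 602/625 ≈ 0.963200
step 2 [2y] bond c/1=3/80: DF=(411769/400000 − 3/80·(0.963200))/(1+3/80) = 4787/5000 ≈ 0.957400

1 1 602/625
2 2 4787/5000
f(1y,2y) = ((602/625)/(4787/5000) − 1)/(1) = 29/4787 ≈ 0.6058%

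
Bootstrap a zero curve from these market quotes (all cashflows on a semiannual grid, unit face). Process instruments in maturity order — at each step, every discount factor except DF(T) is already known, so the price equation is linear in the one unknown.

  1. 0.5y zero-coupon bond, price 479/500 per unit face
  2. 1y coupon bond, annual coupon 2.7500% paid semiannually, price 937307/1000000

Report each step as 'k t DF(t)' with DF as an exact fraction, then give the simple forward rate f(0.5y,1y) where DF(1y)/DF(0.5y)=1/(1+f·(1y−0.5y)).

step 1 [0.5y] zero: DF = P = 479/500 ≈ 0.958000
step 2 [1y] bond c/2=11/800: DF=(937307/1000000 − 11/800·(0.958000))/(1+11/800) = 2279/2500 ≈ 0.911600

1 1/2 479/500
2 1 2279/2500
f(0.5y,1y) = ((479/500)/(2279/2500) − 1)/(1/2) = 232/2279 ≈ 10.1799%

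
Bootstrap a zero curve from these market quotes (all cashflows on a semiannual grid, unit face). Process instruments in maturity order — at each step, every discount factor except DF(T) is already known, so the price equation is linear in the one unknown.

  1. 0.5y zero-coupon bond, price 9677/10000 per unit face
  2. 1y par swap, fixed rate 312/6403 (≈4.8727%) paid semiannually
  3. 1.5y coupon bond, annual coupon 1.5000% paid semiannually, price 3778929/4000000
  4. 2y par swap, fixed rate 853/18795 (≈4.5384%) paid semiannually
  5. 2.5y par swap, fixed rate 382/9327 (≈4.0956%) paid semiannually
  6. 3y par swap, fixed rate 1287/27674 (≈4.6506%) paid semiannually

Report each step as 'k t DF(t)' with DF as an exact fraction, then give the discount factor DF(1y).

step 1 [0.5y] zero: DF = P = 9677/10000 ≈ 0.967700
step 2 [1y] swap r/2=156/6403: DF=(1 − 156/6403·(0.967700))/(1+156/6403) = 2383/2500 ≈ 0.953200
step 3 [1.5y] bond c/2=3/400: DF=(3778929/4000000 − 3/400·(0.967700+0.953200))/(1+3/400) = 4617/5000 ≈ 0.923400
step 4 [2y] swap r/2=853/37590: DF=(1 − 853/37590·(0.967700+0.953200+0.923400))/(1+853/37590) = 9147/10000 ≈ 0.914700
step 5 [2.5y] swap r/2=191/9327: DF=(1 − 191/9327·(0.967700+0.953200+0.923400+0.914700))/(1+191/9327) = 1809/2000 ≈ 0.904500
step 6 [3y] swap r/2=1287/55348: DF=(1 − 1287/55348·(0.967700+0.953200+0.923400+0.914700+0.904500))/(1+1287/55348) = 8713/10000 ≈ 0.871300

1 1/2 9677/10000
2 1 2383/2500
3 3/2 4617/5000
4 2 9147/10000
5 5/2 1809/2000
6 3 8713/10000
DF(1y) = 2383/2500 ≈ 0.953200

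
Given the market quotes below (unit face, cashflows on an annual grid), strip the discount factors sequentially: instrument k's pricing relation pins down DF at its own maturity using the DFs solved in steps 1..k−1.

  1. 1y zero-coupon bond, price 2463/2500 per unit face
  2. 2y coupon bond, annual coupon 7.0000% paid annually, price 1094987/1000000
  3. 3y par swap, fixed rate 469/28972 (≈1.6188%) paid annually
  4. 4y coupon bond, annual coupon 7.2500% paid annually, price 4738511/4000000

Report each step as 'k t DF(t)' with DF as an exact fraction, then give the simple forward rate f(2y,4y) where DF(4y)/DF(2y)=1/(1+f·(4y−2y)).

1 1 2463/2500
2 2 9589/10000
3 3 9531/10000
4 4 9087/10000
f(2y,4y) = ((9589/10000)/(9087/10000) − 1)/(2) = 251/9087 ≈ 2.7622%

step 1 [1y] zero: DF = P = 2463/2500 ≈ 0.985200
step 2 [2y] bond c/1=7/100: DF=(1094987/1000000 − 7/100·(0.985200))/(1+7/100) = 9589/10000 ≈ 0.958900
step 3 [3y] swap r/1=469/28972: DF=(1 − 469/28972·(0.985200+0.958900))/(1+469/28972) = 9531/10000 ≈ 0.953100
step 4 [4y] bond c/1=29/400: DF=(4738511/4000000 − 29/400·(0.985200+0.958900+0.953100))/(1+29/400) = 9087/10000 ≈ 0.908700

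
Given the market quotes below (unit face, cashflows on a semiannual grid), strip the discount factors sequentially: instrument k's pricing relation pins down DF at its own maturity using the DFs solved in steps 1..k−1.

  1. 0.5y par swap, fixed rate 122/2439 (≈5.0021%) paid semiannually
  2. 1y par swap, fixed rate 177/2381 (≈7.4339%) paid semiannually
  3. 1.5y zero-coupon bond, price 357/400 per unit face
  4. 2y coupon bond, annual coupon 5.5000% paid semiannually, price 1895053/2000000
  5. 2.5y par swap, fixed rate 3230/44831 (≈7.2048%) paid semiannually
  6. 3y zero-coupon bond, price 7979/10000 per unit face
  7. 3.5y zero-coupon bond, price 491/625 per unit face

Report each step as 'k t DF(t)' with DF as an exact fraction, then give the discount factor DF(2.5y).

step 1 [0.5y] swap r/2=61/2439: DF=(1 − 61/2439·(0))/(1+61/2439) = 2439/2500 ≈ 0.975600
step 2 [1y] swap r/2=177/4762: DF=(1 − 177/4762·(0.975600))/(1+177/4762) = 2323/2500 ≈ 0.929200
step 3 [1.5y] zero: DF = P = 357/400 ≈ 0.892500
step 4 [2y] bond c/2=11/400: DF=(1895053/2000000 − 11/400·(0.975600+0.929200+0.892500))/(1+11/400) = 8473/10000 ≈ 0.847300
step 5 [2.5y] swap r/2=1615/44831: DF=(1 − 1615/44831·(0.975600+0.929200+0.892500+0.847300))/(1+1615/44831) = 1677/2000 ≈ 0.838500
step 6 [3y] zero: DF = P = 7979/10000 ≈ 0.797900
step 7 [3.5y] zero: DF = P = 491/625 ≈ 0.785600

1 1/2 2439/2500
2 1 2323/2500
3 3/2 357/400
4 2 8473/10000
5 5/2 1677/2000
6 3 7979/10000
7 7/2 491/625
DF(2.5y) = 1677/2000 ≈ 0.838500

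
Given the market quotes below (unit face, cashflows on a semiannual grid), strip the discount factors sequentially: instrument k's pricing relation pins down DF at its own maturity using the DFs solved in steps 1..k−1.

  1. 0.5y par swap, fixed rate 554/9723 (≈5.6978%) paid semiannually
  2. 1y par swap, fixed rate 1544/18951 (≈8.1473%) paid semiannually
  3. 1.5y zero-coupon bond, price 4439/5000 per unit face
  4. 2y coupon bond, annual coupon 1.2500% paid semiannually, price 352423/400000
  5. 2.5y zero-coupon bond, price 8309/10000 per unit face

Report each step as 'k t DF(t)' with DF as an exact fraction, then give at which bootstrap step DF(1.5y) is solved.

1 1/2 9723/10000
2 1 2307/2500
3 3/2 4439/5000
4 2 8583/10000
5 5/2 8309/10000
DF(1.5y) is solved at step 3

step 1 [0.5y] swap r/2=277/9723: DF=(1 − 277/9723·(0))/(1+277/9723) = 9723/10000 ≈ 0.972300
step 2 [1y] swap r/2=772/18951: DF=(1 − 772/18951·(0.972300))/(1+772/18951) = 2307/2500 ≈ 0.922800
step 3 [1.5y] zero: DF = P = 4439/5000 ≈ 0.887800
step 4 [2y] bond c/2=1/160: DF=(352423/400000 − 1/160·(0.972300+0.922800+0.887800))/(1+1/160) = 8583/10000 ≈ 0.858300
step 5 [2.5y] zero: DF = P = 8309/10000 ≈ 0.830900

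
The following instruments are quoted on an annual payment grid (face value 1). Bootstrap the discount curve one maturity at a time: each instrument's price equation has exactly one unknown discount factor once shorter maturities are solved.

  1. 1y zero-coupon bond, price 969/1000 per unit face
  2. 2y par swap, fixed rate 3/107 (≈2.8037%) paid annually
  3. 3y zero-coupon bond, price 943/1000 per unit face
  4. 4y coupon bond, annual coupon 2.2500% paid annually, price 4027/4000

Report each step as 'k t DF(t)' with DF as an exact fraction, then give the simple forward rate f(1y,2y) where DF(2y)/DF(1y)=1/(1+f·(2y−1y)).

1 1 969/1000
2 2 9463/10000
3 3 943/1000
4 4 9217/10000
f(1y,2y) = ((969/1000)/(9463/10000) − 1)/(1) = 227/9463 ≈ 2.3988%

step 1 [1y] zero: DF = P = 969/1000 ≈ 0.969000
step 2 [2y] swap r/1=3/107: DF=(1 − 3/107·(0.969000))/(1+3/107) = 9463/10000 ≈ 0.946300
step 3 [3y] zero: DF = P = 943/1000 ≈ 0.943000
step 4 [4y] bond c/1=9/400: DF=(4027/4000 − 9/400·(0.969000+0.946300+0.943000))/(1+9/400) = 9217/10000 ≈ 0.921700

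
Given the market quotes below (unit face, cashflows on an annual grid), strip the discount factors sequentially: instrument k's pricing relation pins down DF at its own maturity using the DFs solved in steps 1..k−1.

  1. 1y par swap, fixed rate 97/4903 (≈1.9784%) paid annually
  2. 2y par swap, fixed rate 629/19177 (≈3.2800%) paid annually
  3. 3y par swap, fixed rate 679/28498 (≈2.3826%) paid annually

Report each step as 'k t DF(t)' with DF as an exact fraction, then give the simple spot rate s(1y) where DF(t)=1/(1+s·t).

1 1 4903/5000
2 2 9371/10000
3 3 9321/10000
s(1y) = (1/(4903/5000) − 1)/(1) = 97/4903 ≈ 1.9784%

step 1 [1y] swap r/1=97/4903: DF=(1 − 97/4903·(0))/(1+97/4903) = 4903/5000 ≈ 0.980600
step 2 [2y] swap r/1=629/19177: DF=(1 − 629/19177·(0.980600))/(1+629/19177) = 9371/10000 ≈ 0.937100
step 3 [3y] swap r/1=679/28498: DF=(1 − 679/28498·(0.980600+0.937100))/(1+679/28498) = 9321/10000 ≈ 0.932100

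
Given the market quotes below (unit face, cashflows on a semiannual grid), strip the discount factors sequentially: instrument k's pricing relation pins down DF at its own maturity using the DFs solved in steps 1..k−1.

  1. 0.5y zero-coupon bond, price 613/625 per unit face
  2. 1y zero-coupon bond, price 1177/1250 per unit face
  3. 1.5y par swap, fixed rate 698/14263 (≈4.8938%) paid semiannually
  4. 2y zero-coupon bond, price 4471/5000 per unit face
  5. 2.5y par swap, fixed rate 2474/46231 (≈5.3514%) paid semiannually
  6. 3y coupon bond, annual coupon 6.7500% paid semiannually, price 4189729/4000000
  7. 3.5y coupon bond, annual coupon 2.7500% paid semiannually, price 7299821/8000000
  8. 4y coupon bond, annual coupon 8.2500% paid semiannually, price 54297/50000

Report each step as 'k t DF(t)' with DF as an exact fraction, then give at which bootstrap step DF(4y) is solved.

1 1/2 613/625
2 1 1177/1250
3 3/2 4651/5000
4 2 4471/5000
5 5/2 8763/10000
6 3 8623/10000
7 7/2 8257/10000
8 4 7929/10000
DF(4y) is solved at step 8

step 1 [0.5y] zero: DF = P = 613/625 ≈ 0.980800
step 2 [1y] zero: DF = P = 1177/1250 ≈ 0.941600
step 3 [1.5y] swap r/2=349/14263: DF=(1 − 349/14263·(0.980800+0.941600))/(1+349/14263) = 4651/5000 ≈ 0.930200
step 4 [2y] zero: DF = P = 4471/5000 ≈ 0.894200
step 5 [2.5y] swap r/2=1237/46231: DF=(1 − 1237/46231·(0.980800+0.941600+0.930200+0.894200))/(1+1237/46231) = 8763/10000 ≈ 0.876300
step 6 [3y] bond c/2=27/800: DF=(4189729/4000000 − 27/800·(0.980800+0.941600+0.930200+0.894200+0.876300))/(1+27/800) = 8623/10000 ≈ 0.862300
step 7 [3.5y] bond c/2=11/800: DF=(7299821/8000000 − 11/800·(0.980800+0.941600+0.930200+0.894200+0.876300+0.862300))/(1+11/800) = 8257/10000 ≈ 0.825700
step 8 [4y] bond c/2=33/800: DF=(54297/50000 − 33/800·(0.980800+0.941600+0.930200+0.894200+0.876300+0.862300+0.825700))/(1+33/800) = 7929/10000 ≈ 0.792900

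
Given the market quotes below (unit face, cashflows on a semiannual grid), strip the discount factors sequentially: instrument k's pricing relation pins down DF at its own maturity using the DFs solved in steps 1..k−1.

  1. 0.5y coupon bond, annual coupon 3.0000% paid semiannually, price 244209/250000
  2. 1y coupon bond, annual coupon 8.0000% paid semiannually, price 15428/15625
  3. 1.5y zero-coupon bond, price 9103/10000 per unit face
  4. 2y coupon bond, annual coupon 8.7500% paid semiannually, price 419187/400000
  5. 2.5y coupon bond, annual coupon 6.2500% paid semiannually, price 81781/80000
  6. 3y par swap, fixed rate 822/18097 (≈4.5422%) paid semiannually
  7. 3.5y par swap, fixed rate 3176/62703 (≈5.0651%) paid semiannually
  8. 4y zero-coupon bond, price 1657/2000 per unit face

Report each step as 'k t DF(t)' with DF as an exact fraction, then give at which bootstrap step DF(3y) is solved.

1 1/2 1203/1250
2 1 2281/2500
3 3/2 9103/10000
4 2 8873/10000
5 5/2 22/25
6 3 8767/10000
7 7/2 2103/2500
8 4 1657/2000
DF(3y) is solved at step 6

step 1 [0.5y] bond c/2=3/200: DF=(244209/250000 − 3/200·(0))/(1+3/200) = 1203/1250 ≈ 0.962400
step 2 [1y] bond c/2=1/25: DF=(15428/15625 − 1/25·(0.962400))/(1+1/25) = 2281/2500 ≈ 0.912400
step 3 [1.5y] zero: DF = P = 9103/10000 ≈ 0.910300
step 4 [2y] bond c/2=7/160: DF=(419187/400000 − 7/160·(0.962400+0.912400+0.910300))/(1+7/160) = 8873/10000 ≈ 0.887300
step 5 [2.5y] bond c/2=1/32: DF=(81781/80000 − 1/32·(0.962400+0.912400+0.910300+0.887300))/(1+1/32) = 22/25 ≈ 0.880000
step 6 [3y] swap r/2=411/18097: DF=(1 − 411/18097·(0.962400+0.912400+0.910300+0.887300+0.880000))/(1+411/18097) = 8767/10000 ≈ 0.876700
step 7 [3.5y] swap r/2=1588/62703: DF=(1 − 1588/62703·(0.962400+0.912400+0.910300+0.887300+0.880000+0.876700))/(1+1588/62703) = 2103/2500 ≈ 0.841200
step 8 [4y] zero: DF = P = 1657/2000 ≈ 0.828500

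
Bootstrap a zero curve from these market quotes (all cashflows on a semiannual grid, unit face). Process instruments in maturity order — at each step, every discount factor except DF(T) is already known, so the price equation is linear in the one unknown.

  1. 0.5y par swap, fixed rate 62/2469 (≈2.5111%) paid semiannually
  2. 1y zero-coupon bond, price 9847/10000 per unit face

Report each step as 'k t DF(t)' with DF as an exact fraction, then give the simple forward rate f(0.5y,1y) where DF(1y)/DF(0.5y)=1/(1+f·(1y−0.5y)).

1 1/2 2469/2500
2 1 9847/10000
f(0.5y,1y) = ((2469/2500)/(9847/10000) − 1)/(1/2) = 58/9847 ≈ 0.5890%

step 1 [0.5y] swap r/2=31/2469: DF=(1 − 31/2469·(0))/(1+31/2469) = 2469/2500 ≈ 0.987600
step 2 [1y] zero: DF = P = 9847/10000 ≈ 0.984700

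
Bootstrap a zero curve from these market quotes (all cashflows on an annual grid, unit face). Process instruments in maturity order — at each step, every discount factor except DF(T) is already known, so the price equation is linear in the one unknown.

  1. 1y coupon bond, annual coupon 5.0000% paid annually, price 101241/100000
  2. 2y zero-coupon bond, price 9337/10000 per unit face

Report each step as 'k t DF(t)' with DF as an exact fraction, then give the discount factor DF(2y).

step 1 [1y] bond c/1=1/20: DF=(101241/100000 − 1/20·(0))/(1+1/20) = 4821/5000 ≈ 0.964200
step 2 [2y] zero: DF = P = 9337/10000 ≈ 0.933700

1 1 4821/5000
2 2 9337/10000
DF(2y) = 9337/10000 ≈ 0.933700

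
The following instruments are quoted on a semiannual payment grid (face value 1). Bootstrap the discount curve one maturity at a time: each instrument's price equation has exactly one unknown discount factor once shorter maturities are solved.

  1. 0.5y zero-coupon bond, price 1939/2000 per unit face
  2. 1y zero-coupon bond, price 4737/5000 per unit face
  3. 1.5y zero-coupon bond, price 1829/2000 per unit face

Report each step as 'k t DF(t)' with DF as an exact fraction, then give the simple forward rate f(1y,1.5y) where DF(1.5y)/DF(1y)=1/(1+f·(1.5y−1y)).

step 1 [0.5y] zero: DF = P = 1939/2000 ≈ 0.969500
step 2 [1y] zero: DF = P = 4737/5000 ≈ 0.947400
step 3 [1.5y] zero: DF = P = 1829/2000 ≈ 0.914500

1 1/2 1939/2000
2 1 4737/5000
3 3/2 1829/2000
f(1y,1.5y) = ((4737/5000)/(1829/2000) − 1)/(1/2) = 658/9145 ≈ 7.1952%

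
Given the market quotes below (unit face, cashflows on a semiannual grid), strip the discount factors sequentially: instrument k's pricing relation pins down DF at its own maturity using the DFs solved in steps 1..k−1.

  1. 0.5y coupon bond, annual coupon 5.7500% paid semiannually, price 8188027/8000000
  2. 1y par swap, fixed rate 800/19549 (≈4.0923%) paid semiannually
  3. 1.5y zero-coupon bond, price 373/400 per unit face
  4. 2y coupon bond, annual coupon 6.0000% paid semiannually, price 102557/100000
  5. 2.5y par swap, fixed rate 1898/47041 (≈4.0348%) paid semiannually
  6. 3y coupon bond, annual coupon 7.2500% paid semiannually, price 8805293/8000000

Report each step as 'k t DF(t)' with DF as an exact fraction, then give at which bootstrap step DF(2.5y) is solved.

step 1 [0.5y] bond c/2=23/800: DF=(8188027/8000000 − 23/800·(0))/(1+23/800) = 9949/10000 ≈ 0.994900
step 2 [1y] swap r/2=400/19549: DF=(1 − 400/19549·(0.994900))/(1+400/19549) = 24/25 ≈ 0.960000
step 3 [1.5y] zero: DF = P = 373/400 ≈ 0.932500
step 4 [2y] bond c/2=3/100: DF=(102557/100000 − 3/100·(0.994900+0.960000+0.932500))/(1+3/100) = 2279/2500 ≈ 0.911600
step 5 [2.5y] swap r/2=949/47041: DF=(1 − 949/47041·(0.994900+0.960000+0.932500+0.911600))/(1+949/47041) = 9051/10000 ≈ 0.905100
step 6 [3y] bond c/2=29/800: DF=(8805293/8000000 − 29/800·(0.994900+0.960000+0.932500+0.911600+0.905100))/(1+29/800) = 561/625 ≈ 0.897600

1 1/2 9949/10000
2 1 24/25
3 3/2 373/400
4 2 2279/2500
5 5/2 9051/10000
6 3 561/625
DF(2.5y) is solved at step 5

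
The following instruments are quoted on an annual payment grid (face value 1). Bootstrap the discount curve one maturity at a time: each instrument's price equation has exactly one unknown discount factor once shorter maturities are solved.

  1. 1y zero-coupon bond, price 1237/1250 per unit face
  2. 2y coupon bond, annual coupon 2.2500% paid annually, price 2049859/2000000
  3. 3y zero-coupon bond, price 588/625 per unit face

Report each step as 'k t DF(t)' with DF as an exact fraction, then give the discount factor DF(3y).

step 1 [1y] zero: DF = P = 1237/1250 ≈ 0.989600
step 2 [2y] bond c/1=9/400: DF=(2049859/2000000 − 9/400·(0.989600))/(1+9/400) = 4903/5000 ≈ 0.980600
step 3 [3y] zero: DF = P = 588/625 ≈ 0.940800

1 1 1237/1250
2 2 4903/5000
3 3 588/625
DF(3y) = 588/625 ≈ 0.940800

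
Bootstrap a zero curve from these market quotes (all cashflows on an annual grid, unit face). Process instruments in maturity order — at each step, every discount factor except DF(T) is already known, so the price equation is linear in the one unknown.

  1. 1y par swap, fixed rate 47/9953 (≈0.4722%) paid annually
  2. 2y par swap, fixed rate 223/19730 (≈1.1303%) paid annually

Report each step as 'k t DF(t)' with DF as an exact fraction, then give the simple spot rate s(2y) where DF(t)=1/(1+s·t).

step 1 [1y] swap r/1=47/9953: DF=(1 − 47/9953·(0))/(1+47/9953) = 9953/10000 ≈ 0.995300
step 2 [2y] swap r/1=223/19730: DF=(1 − 223/19730·(0.995300))/(1+223/19730) = 9777/10000 ≈ 0.977700

1 1 9953/10000
2 2 9777/10000
s(2y) = (1/(9777/10000) − 1)/(2) = 223/19554 ≈ 1.1404%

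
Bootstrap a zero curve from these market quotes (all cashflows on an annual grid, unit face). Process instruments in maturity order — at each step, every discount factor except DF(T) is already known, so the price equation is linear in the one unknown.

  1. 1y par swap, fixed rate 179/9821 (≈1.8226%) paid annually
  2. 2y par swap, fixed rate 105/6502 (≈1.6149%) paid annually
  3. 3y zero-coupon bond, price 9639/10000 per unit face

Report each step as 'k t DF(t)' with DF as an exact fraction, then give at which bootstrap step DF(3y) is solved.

step 1 [1y] swap r/1=179/9821: DF=(1 − 179/9821·(0))/(1+179/9821) = 9821/10000 ≈ 0.982100
step 2 [2y] swap r/1=105/6502: DF=(1 − 105/6502·(0.982100))/(1+105/6502) = 1937/2000 ≈ 0.968500
step 3 [3y] zero: DF = P = 9639/10000 ≈ 0.963900

1 1 9821/10000
2 2 1937/2000
3 3 9639/10000
DF(3y) is solved at step 3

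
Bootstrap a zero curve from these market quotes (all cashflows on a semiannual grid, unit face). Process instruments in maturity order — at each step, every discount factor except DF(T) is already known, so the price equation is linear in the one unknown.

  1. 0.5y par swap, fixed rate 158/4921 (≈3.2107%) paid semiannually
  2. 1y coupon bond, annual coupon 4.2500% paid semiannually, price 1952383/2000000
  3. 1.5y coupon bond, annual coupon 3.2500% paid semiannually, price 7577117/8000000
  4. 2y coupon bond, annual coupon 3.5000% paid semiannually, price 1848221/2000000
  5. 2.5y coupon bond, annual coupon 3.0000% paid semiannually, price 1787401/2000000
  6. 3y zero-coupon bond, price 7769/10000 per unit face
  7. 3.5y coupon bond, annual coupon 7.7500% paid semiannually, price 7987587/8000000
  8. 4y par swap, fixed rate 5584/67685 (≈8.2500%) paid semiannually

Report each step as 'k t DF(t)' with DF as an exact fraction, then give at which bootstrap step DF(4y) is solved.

1 1/2 4921/5000
2 1 4677/5000
3 3/2 9013/10000
4 2 8597/10000
5 5/2 8261/10000
6 3 7769/10000
7 7/2 7641/10000
8 4 901/1250
DF(4y) is solved at step 8

step 1 [0.5y] swap r/2=79/4921: DF=(1 − 79/4921·(0))/(1+79/4921) = 4921/5000 ≈ 0.984200
step 2 [1y] bond c/2=17/800: DF=(1952383/2000000 − 17/800·(0.984200))/(1+17/800) = 4677/5000 ≈ 0.935400
step 3 [1.5y] bond c/2=13/800: DF=(7577117/8000000 − 13/800·(0.984200+0.935400))/(1+13/800) = 9013/10000 ≈ 0.901300
step 4 [2y] bond c/2=7/400: DF=(1848221/2000000 − 7/400·(0.984200+0.935400+0.901300))/(1+7/400) = 8597/10000 ≈ 0.859700
step 5 [2.5y] bond c/2=3/200: DF=(1787401/2000000 − 3/200·(0.984200+0.935400+0.901300+0.859700))/(1+3/200) = 8261/10000 ≈ 0.826100
step 6 [3y] zero: DF = P = 7769/10000 ≈ 0.776900
step 7 [3.5y] bond c/2=31/800: DF=(7987587/8000000 − 31/800·(0.984200+0.935400+0.901300+0.859700+0.826100+0.776900))/(1+31/800) = 7641/10000 ≈ 0.764100
step 8 [4y] swap r/2=2792/67685: DF=(1 − 2792/67685·(0.984200+0.935400+0.901300+0.859700+0.826100+0.776900+0.764100))/(1+2792/67685) = 901/1250 ≈ 0.720800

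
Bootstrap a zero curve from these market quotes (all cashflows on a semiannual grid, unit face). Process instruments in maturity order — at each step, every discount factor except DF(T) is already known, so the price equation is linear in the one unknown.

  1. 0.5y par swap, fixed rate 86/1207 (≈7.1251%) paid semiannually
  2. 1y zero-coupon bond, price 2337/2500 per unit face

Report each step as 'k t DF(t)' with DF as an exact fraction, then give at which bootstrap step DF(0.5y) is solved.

step 1 [0.5y] swap r/2=43/1207: DF=(1 − 43/1207·(0))/(1+43/1207) = 1207/1250 ≈ 0.965600
step 2 [1y] zero: DF = P = 2337/2500 ≈ 0.934800

1 1/2 1207/1250
2 1 2337/2500
DF(0.5y) is solved at step 1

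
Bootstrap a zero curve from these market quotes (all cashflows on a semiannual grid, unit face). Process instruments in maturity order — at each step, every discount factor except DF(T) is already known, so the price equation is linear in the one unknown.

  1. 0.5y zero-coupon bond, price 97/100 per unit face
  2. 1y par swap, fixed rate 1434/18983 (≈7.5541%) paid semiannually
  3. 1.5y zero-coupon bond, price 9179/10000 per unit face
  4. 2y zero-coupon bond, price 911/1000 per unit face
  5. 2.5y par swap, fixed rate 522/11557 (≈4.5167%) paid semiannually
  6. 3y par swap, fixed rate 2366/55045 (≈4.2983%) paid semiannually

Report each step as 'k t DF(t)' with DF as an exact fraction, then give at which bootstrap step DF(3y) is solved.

step 1 [0.5y] zero: DF = P = 97/100 ≈ 0.970000
step 2 [1y] swap r/2=717/18983: DF=(1 − 717/18983·(0.970000))/(1+717/18983) = 9283/10000 ≈ 0.928300
step 3 [1.5y] zero: DF = P = 9179/10000 ≈ 0.917900
step 4 [2y] zero: DF = P = 911/1000 ≈ 0.911000
step 5 [2.5y] swap r/2=261/11557: DF=(1 − 261/11557·(0.970000+0.928300+0.917900+0.911000))/(1+261/11557) = 2239/2500 ≈ 0.895600
step 6 [3y] swap r/2=1183/55045: DF=(1 − 1183/55045·(0.970000+0.928300+0.917900+0.911000+0.895600))/(1+1183/55045) = 8817/10000 ≈ 0.881700

1 1/2 97/100
2 1 9283/10000
3 3/2 9179/10000
4 2 911/1000
5 5/2 2239/2500
6 3 8817/10000
DF(3y) is solved at step 6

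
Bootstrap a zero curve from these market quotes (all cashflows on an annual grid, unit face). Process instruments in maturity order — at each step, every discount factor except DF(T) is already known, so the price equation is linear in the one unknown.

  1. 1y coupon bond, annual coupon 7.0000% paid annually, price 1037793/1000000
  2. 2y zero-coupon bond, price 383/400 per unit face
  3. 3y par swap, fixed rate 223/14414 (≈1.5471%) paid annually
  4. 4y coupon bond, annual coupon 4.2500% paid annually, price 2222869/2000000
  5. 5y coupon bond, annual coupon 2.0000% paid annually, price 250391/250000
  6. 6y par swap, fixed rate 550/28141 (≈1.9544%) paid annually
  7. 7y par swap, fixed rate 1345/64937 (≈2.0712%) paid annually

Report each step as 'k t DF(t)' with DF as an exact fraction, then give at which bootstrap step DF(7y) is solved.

step 1 [1y] bond c/1=7/100: DF=(1037793/1000000 − 7/100·(0))/(1+7/100) = 9699/10000 ≈ 0.969900
step 2 [2y] zero: DF = P = 383/400 ≈ 0.957500
step 3 [3y] swap r/1=223/14414: DF=(1 − 223/14414·(0.969900+0.957500))/(1+223/14414) = 4777/5000 ≈ 0.955400
step 4 [4y] bond c/1=17/400: DF=(2222869/2000000 − 17/400·(0.969900+0.957500+0.955400))/(1+17/400) = 4743/5000 ≈ 0.948600
step 5 [5y] bond c/1=1/50: DF=(250391/250000 − 1/50·(0.969900+0.957500+0.955400+0.948600))/(1+1/50) = 2267/2500 ≈ 0.906800
step 6 [6y] swap r/1=550/28141: DF=(1 − 550/28141·(0.969900+0.957500+0.955400+0.948600+0.906800))/(1+550/28141) = 89/100 ≈ 0.890000
step 7 [7y] swap r/1=1345/64937: DF=(1 − 1345/64937·(0.969900+0.957500+0.955400+0.948600+0.906800+0.890000))/(1+1345/64937) = 1731/2000 ≈ 0.865500

1 1 9699/10000
2 2 383/400
3 3 4777/5000
4 4 4743/5000
5 5 2267/2500
6 6 89/100
7 7 1731/2000
DF(7y) is solved at step 7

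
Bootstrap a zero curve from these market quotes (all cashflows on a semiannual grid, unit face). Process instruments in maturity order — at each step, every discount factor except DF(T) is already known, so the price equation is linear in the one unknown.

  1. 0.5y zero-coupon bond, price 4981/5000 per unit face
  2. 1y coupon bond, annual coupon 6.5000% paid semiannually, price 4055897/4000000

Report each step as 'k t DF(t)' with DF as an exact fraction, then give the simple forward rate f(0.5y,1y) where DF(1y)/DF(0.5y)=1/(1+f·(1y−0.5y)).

step 1 [0.5y] zero: DF = P = 4981/5000 ≈ 0.996200
step 2 [1y] bond c/2=13/400: DF=(4055897/4000000 − 13/400·(0.996200))/(1+13/400) = 9507/10000 ≈ 0.950700

1 1/2 4981/5000
2 1 9507/10000
f(0.5y,1y) = ((4981/5000)/(9507/10000) − 1)/(1/2) = 910/9507 ≈ 9.5719%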